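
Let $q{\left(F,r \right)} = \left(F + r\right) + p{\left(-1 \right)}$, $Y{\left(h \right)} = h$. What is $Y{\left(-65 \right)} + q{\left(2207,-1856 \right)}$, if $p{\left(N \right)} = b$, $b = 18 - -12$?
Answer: $316$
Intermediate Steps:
$b = 30$ ($b = 18 + 12 = 30$)
$p{\left(N \right)} = 30$
$q{\left(F,r \right)} = 30 + F + r$ ($q{\left(F,r \right)} = \left(F + r\right) + 30 = 30 + F + r$)
$Y{\left(-65 \right)} + q{\left(2207,-1856 \right)} = -65 + \left(30 + 2207 - 1856\right) = -65 + 381 = 316$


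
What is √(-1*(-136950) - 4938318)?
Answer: 2*I*√1200342 ≈ 2191.2*I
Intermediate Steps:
√(-1*(-136950) - 4938318) = √(136950 - 4938318) = √(-4801368) = 2*I*√1200342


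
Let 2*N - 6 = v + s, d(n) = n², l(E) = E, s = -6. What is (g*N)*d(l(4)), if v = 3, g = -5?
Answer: -120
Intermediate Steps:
N = 3/2 (N = 3 + (3 - 6)/2 = 3 + (½)*(-3) = 3 - 3/2 = 3/2 ≈ 1.5000)
(g*N)*d(l(4)) = -5*3/2*4² = -15/2*16 = -120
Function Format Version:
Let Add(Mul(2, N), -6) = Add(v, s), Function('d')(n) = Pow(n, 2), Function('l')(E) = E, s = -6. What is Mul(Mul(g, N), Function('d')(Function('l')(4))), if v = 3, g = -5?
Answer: -120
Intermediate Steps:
N = Rational(3, 2) (N = Add(3, Mul(Rational(1, 2), Add(3, -6))) = Add(3, Mul(Rational(1, 2), -3)) = Add(3, Rational(-3, 2)) = Rational(3, 2) ≈ 1.5000)
Mul(Mul(g, N), Function('d')(Function('l')(4))) = Mul(Mul(-5, Rational(3, 2)), Pow(4, 2)) = Mul(Rational(-15, 2), 16) = -120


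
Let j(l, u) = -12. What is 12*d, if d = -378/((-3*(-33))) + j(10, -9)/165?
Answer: -2568/55 ≈ -46.691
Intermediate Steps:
d = -214/55 (d = -378/((-3*(-33))) - 12/165 = -378/99 - 12*1/165 = -378*1/99 - 4/55 = -42/11 - 4/55 = -214/55 ≈ -3.8909)
12*d = 12*(-214/55) = -2568/55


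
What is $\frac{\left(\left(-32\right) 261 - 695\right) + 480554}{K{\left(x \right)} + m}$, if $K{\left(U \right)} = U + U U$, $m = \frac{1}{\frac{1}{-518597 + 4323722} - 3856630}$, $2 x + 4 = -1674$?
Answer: $\frac{6919346001069754743}{10317699684463499293} \approx 0.67063$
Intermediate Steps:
$x = -839$ ($x = -2 + \frac{1}{2} \left(-1674\right) = -2 - 837 = -839$)
$m = - \frac{3805125}{14674959228749}$ ($m = \frac{1}{\frac{1}{3805125} - 3856630} = \frac{1}{- \frac{14674959228749}{3805125}} = - \frac{3805125}{14674959228749} \approx -2.5929 \cdot 10^{-7}$)
$K{\left(U \right)} = U + U^{2}$
$\frac{\left(\left(-32\right) 261 - 695\right) + 480554}{K{\left(x \right)} + m} = \frac{\left(\left(-32\right) 261 - 695\right) + 480554}{- 839 \left(1 - 839\right) - \frac{3805125}{14674959228749}} = \frac{\left(-8352 - 695\right) + 480554}{\left(-839\right) \left(-838\right) - \frac{3805125}{14674959228749}} = \frac{-9047 + 480554}{703082 - \frac{3805125}{14674959228749}} = \frac{471507}{\frac{10317699684463499293}{14674959228749}} = 471507 \cdot \frac{14674959228749}{10317699684463499293} = \frac{6919346001069754743}{10317699684463499293}$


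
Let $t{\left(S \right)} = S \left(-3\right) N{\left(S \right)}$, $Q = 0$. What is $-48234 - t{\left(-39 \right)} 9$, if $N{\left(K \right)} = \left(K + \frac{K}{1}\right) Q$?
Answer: $-48234$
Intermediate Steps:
$N{\left(K \right)} = 0$ ($N{\left(K \right)} = \left(K + \frac{K}{1}\right) 0 = \left(K + K 1\right) 0 = \left(K + K\right) 0 = 2 K 0 = 0$)
$t{\left(S \right)} = 0$ ($t{\left(S \right)} = S \left(-3\right) 0 = - 3 S 0 = 0$)
$-48234 - t{\left(-39 \right)} 9 = -48234 - 0 \cdot 9 = -48234 - 0 = -48234 + 0 = -48234$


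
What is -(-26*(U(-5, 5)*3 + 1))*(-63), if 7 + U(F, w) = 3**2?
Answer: -11466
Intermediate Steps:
U(F, w) = 2 (U(F, w) = -7 + 3**2 = -7 + 9 = 2)
-(-26*(U(-5, 5)*3 + 1))*(-63) = -(-26*(2*3 + 1))*(-63) = -(-26*(6 + 1))*(-63) = -(-26*7)*(-63) = -(-182)*(-63) = -1*11466 = -11466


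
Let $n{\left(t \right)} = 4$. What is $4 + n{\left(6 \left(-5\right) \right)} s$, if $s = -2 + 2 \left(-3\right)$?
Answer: $-28$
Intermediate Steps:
$s = -8$ ($s = -2 - 6 = -8$)
$4 + n{\left(6 \left(-5\right) \right)} s = 4 + 4 \left(-8\right) = 4 - 32 = -28$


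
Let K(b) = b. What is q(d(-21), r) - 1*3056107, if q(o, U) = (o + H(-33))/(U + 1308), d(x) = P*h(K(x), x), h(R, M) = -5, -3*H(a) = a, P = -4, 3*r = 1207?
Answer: -15680884924/5131 ≈ -3.0561e+6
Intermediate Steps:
r = 1207/3 (r = (⅓)*1207 = 1207/3 ≈ 402.33)
H(a) = -a/3
d(x) = 20 (d(x) = -4*(-5) = 20)
q(o, U) = (11 + o)/(1308 + U) (q(o, U) = (o - ⅓*(-33))/(U + 1308) = (o + 11)/(1308 + U) = (11 + o)/(1308 + U))
q(d(-21), r) - 1*3056107 = (11 + 20)/(1308 + 1207/3) - 1*3056107 = 31/(5131/3) - 3056107 = (3/5131)*31 - 3056107 = 93/5131 - 3056107 = -15680884924/5131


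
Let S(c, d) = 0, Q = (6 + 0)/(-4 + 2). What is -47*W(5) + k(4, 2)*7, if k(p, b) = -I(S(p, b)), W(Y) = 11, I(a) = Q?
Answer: -496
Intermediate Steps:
Q = -3 (Q = 6/(-2) = 6*(-½) = -3)
I(a) = -3
k(p, b) = 3 (k(p, b) = -1*(-3) = 3)
-47*W(5) + k(4, 2)*7 = -47*11 + 3*7 = -517 + 21 = -496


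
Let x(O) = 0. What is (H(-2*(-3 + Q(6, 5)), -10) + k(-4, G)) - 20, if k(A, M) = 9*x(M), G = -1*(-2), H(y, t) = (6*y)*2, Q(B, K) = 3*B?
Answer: -380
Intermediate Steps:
H(y, t) = 12*y
G = 2
k(A, M) = 0 (k(A, M) = 9*0 = 0)
(H(-2*(-3 + Q(6, 5)), -10) + k(-4, G)) - 20 = (12*(-2*(-3 + 3*6)) + 0) - 20 = (12*(-2*(-3 + 18)) + 0) - 20 = (12*(-2*15) + 0) - 20 = (12*(-30) + 0) - 20 = (-360 + 0) - 20 = -360 - 20 = -380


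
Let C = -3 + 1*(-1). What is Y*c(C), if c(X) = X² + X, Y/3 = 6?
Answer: 216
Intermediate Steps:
Y = 18 (Y = 3*6 = 18)
C = -4 (C = -3 - 1 = -4)
c(X) = X + X²
Y*c(C) = 18*(-4*(1 - 4)) = 18*(-4*(-3)) = 18*12 = 216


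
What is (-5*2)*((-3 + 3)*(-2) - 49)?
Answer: 490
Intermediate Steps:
(-5*2)*((-3 + 3)*(-2) - 49) = -10*(0*(-2) - 49) = -10*(0 - 49) = -10*(-49) = 490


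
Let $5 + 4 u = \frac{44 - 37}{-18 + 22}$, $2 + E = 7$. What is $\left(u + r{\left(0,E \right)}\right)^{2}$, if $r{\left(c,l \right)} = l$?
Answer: $\frac{4489}{256} \approx 17.535$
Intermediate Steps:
$E = 5$ ($E = -2 + 7 = 5$)
$u = - \frac{13}{16}$ ($u = - \frac{5}{4} + \frac{\left(44 - 37\right) \frac{1}{-18 + 22}}{4} = - \frac{5}{4} + \frac{7 \cdot \frac{1}{4}}{4} = - \frac{5}{4} + \frac{1}{4} \cdot \frac{7}{4} = - \frac{5}{4} + \frac{7}{16} = - \frac{13}{16} \approx -0.8125$)
$\left(u + r{\left(0,E \right)}\right)^{2} = \left(- \frac{13}{16} + 5\right)^{2} = \left(\frac{67}{16}\right)^{2} = \frac{4489}{256}$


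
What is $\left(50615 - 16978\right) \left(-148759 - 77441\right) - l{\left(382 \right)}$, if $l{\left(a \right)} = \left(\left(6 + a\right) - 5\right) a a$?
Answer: $-7664578292$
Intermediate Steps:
$l{\left(a \right)} = a^{2} \left(1 + a\right)$ ($l{\left(a \right)} = \left(1 + a\right) a^{2} = a^{2} \left(1 + a\right)$)
$\left(50615 - 16978\right) \left(-148759 - 77441\right) - l{\left(382 \right)} = \left(50615 - 16978\right) \left(-148759 - 77441\right) - 382^{2} \left(1 + 382\right) = 33637 \left(-226200\right) - 145924 \cdot 383 = -7608689400 - 55888892 = -7664578292$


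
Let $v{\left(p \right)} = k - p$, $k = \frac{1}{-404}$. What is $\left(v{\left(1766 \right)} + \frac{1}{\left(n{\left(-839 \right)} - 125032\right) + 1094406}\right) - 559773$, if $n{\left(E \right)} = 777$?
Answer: $- \frac{220090160414903}{391941004} \approx -5.6154 \cdot 10^{5}$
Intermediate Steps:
$k = - \frac{1}{404} \approx -0.0024752$
$v{\left(p \right)} = - \frac{1}{404} - p$
$\left(v{\left(1766 \right)} + \frac{1}{\left(n{\left(-839 \right)} - 125032\right) + 1094406}\right) - 559773 = \left(\left(- \frac{1}{404} - 1766\right) + \frac{1}{\left(777 - 125032\right) + 1094406}\right) - 559773 = \left(\left(- \frac{1}{404} - 1766\right) + \frac{1}{-124255 + 1094406}\right) - 559773 = \left(- \frac{713465}{404} + \frac{1}{970151}\right) - 559773 = - \frac{692168782811}{391941004} - 559773 = - \frac{220090160414903}{391941004}$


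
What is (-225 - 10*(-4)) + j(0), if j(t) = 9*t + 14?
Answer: -171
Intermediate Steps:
j(t) = 14 + 9*t
(-225 - 10*(-4)) + j(0) = (-225 - 10*(-4)) + (14 + 9*0) = (-225 + 40) + (14 + 0) = -185 + 14 = -171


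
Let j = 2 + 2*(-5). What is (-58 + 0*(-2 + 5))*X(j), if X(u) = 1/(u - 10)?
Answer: 29/9 ≈ 3.2222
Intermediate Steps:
j = -8 (j = 2 - 10 = -8)
X(u) = 1/(-10 + u)
(-58 + 0*(-2 + 5))*X(j) = (-58 + 0*(-2 + 5))/(-10 - 8) = (-58 + 0*3)/(-18) = (-58 + 0)*(-1/18) = -58*(-1/18) = 29/9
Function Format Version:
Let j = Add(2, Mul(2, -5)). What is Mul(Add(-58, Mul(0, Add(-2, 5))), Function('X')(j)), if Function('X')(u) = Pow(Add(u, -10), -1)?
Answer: Rational(29, 9) ≈ 3.2222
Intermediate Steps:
j = -8 (j = Add(2, -10) = -8)
Function('X')(u) = Pow(Add(-10, u), -1)
Mul(Add(-58, Mul(0, Add(-2, 5))), Function('X')(j)) = Mul(Add(-58, Mul(0, Add(-2, 5))), Pow(Add(-10, -8), -1)) = Mul(Add(-58, Mul(0, 3)), Pow(-18, -1)) = Mul(Add(-58, 0), Rational(-1, 18)) = Mul(-58, Rational(-1, 18)) = Rational(29, 9)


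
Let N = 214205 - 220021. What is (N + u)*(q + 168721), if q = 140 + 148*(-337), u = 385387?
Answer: 45163255435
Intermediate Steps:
q = -49736 (q = 140 - 49876 = -49736)
N = -5816
(N + u)*(q + 168721) = (-5816 + 385387)*(-49736 + 168721) = 379571*118985 = 45163255435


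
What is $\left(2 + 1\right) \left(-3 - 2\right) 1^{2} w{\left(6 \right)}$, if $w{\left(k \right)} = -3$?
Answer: $45$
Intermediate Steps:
$\left(2 + 1\right) \left(-3 - 2\right) 1^{2} w{\left(6 \right)} = \left(2 + 1\right) \left(-3 - 2\right) 1^{2} \left(-3\right) = 3 \left(-5\right) 1 \left(-3\right) = \left(-15\right) 1 \left(-3\right) = \left(-15\right) \left(-3\right) = 45$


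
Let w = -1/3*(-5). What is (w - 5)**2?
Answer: 100/9 ≈ 11.111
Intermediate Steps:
w = 5/3 (w = -1*1/3*(-5) = -1/3*(-5) = 5/3 ≈ 1.6667)
(w - 5)**2 = (5/3 - 5)**2 = (-10/3)**2 = 100/9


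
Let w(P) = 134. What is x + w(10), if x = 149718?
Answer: 149852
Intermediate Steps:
x + w(10) = 149718 + 134 = 149852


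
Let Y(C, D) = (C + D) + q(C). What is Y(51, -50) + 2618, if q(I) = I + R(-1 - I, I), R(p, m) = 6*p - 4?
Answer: 2354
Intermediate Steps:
R(p, m) = -4 + 6*p
q(I) = -10 - 5*I (q(I) = I + (-4 + 6*(-1 - I)) = I + (-4 + (-6 - 6*I)) = I + (-10 - 6*I) = -10 - 5*I)
Y(C, D) = -10 + D - 4*C (Y(C, D) = (C + D) + (-10 - 5*C) = -10 + D - 4*C)
Y(51, -50) + 2618 = (-10 - 50 - 4*51) + 2618 = (-10 - 50 - 204) + 2618 = -264 + 2618 = 2354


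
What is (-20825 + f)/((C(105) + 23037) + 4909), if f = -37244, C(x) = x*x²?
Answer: -58069/1185571 ≈ -0.048980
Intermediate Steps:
C(x) = x³
(-20825 + f)/((C(105) + 23037) + 4909) = (-20825 - 37244)/((105³ + 23037) + 4909) = -58069/((1157625 + 23037) + 4909) = -58069/(1180662 + 4909) = -58069/1185571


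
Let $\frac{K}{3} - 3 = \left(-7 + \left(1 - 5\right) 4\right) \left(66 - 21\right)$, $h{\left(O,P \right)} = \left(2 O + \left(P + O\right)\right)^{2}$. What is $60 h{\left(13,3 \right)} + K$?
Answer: $102744$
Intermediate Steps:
$h{\left(O,P \right)} = \left(P + 3 O\right)^{2}$ ($h{\left(O,P \right)} = \left(2 O + \left(O + P\right)\right)^{2} = \left(P + 3 O\right)^{2}$)
$K = -3096$ ($K = 9 + 3 \left(-7 + \left(1 - 5\right) 4\right) \left(66 - 21\right) = 9 + 3 \left(-7 - 16\right) 45 = 9 + 3 \left(\left(-23\right) 45\right) = 9 + 3 \left(-1035\right) = 9 - 3105 = -3096$)
$60 h{\left(13,3 \right)} + K = 60 \left(3 + 3 \cdot 13\right)^{2} - 3096 = 60 \left(3 + 39\right)^{2} - 3096 = 60 \cdot 42^{2} - 3096 = 60 \cdot 1764 - 3096 = 105840 - 3096 = 102744$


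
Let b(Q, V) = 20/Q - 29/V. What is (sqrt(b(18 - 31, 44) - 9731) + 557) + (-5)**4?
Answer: 1182 + I*sqrt(796136627)/286 ≈ 1182.0 + 98.657*I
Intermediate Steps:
b(Q, V) = -29/V + 20/Q
(sqrt(b(18 - 31, 44) - 9731) + 557) + (-5)**4 = (sqrt((-29/44 + 20/(18 - 31)) - 9731) + 557) + (-5)**4 = (sqrt((-29*1/44 + 20/(-13)) - 9731) + 557) + 625 = (sqrt((-29/44 + 20*(-1/13)) - 9731) + 557) + 625 = (sqrt((-29/44 - 20/13) - 9731) + 557) + 625 = (sqrt(-1257/572 - 9731) + 557) + 625 = (sqrt(-5567389/572) + 557) + 625 = (I*sqrt(796136627)/286 + 557) + 625 = (557 + I*sqrt(796136627)/286) + 625 = 1182 + I*sqrt(796136627)/286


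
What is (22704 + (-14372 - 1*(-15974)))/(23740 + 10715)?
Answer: 8102/11485 ≈ 0.70544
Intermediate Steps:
(22704 + (-14372 - 1*(-15974)))/(23740 + 10715) = (22704 + (-14372 + 15974))/34455 = (22704 + 1602)*(1/34455) = 24306*(1/34455) = 8102/11485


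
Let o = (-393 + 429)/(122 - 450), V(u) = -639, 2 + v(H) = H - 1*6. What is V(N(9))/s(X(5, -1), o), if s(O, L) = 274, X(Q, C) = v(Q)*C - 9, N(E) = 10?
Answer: -639/274 ≈ -2.3321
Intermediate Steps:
v(H) = -8 + H (v(H) = -2 + (H - 1*6) = -2 + (H - 6) = -2 + (-6 + H) = -8 + H)
o = -9/82 (o = 36/(-328) = 36*(-1/328) = -9/82 ≈ -0.10976)
X(Q, C) = -9 + C*(-8 + Q) (X(Q, C) = (-8 + Q)*C - 9 = C*(-8 + Q) - 9 = -9 + C*(-8 + Q))
V(N(9))/s(X(5, -1), o) = -639/274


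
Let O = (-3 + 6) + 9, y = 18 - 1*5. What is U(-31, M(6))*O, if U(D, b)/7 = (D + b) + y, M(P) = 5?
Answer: -1092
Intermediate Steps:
y = 13 (y = 18 - 5 = 13)
U(D, b) = 91 + 7*D + 7*b (U(D, b) = 7*((D + b) + 13) = 7*(13 + D + b) = 91 + 7*D + 7*b)
O = 12 (O = 3 + 9 = 12)
U(-31, M(6))*O = (91 + 7*(-31) + 7*5)*12 = (91 - 217 + 35)*12 = -91*12 = -1092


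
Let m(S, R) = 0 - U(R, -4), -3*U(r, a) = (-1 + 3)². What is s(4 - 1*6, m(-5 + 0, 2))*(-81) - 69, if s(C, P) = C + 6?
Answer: -393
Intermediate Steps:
U(r, a) = -4/3 (U(r, a) = -(-1 + 3)²/3 = -⅓*2² = -⅓*4 = -4/3)
m(S, R) = 4/3 (m(S, R) = 0 - 1*(-4/3) = 0 + 4/3 = 4/3)
s(C, P) = 6 + C
s(4 - 1*6, m(-5 + 0, 2))*(-81) - 69 = (6 + (4 - 1*6))*(-81) - 69 = (6 + (4 - 6))*(-81) - 69 = (6 - 2)*(-81) - 69 = 4*(-81) - 69 = -324 - 69 = -393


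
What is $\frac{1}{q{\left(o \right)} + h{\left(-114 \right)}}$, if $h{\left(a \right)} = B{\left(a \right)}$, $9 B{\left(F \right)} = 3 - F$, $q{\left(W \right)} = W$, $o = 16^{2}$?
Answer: $\frac{1}{269} \approx 0.0037175$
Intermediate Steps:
$o = 256$
$B{\left(F \right)} = \frac{1}{3} - \frac{F}{9}$ ($B{\left(F \right)} = \frac{3 - F}{9} = \frac{1}{3} - \frac{F}{9}$)
$h{\left(a \right)} = \frac{1}{3} - \frac{a}{9}$
$\frac{1}{q{\left(o \right)} + h{\left(-114 \right)}} = \frac{1}{256 + \left(\frac{1}{3} - - \frac{38}{3}\right)} = \frac{1}{256 + \left(\frac{1}{3} + \frac{38}{3}\right)} = \frac{1}{256 + 13} = \frac{1}{269}$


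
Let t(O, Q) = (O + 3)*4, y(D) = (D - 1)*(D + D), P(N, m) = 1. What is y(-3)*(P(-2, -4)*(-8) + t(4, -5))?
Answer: 480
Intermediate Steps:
y(D) = 2*D*(-1 + D) (y(D) = (-1 + D)*(2*D) = 2*D*(-1 + D))
t(O, Q) = 12 + 4*O (t(O, Q) = (3 + O)*4 = 12 + 4*O)
y(-3)*(P(-2, -4)*(-8) + t(4, -5)) = (2*(-3)*(-1 - 3))*(1*(-8) + (12 + 4*4)) = (2*(-3)*(-4))*(-8 + (12 + 16)) = 24*(-8 + 28) = 24*20 = 480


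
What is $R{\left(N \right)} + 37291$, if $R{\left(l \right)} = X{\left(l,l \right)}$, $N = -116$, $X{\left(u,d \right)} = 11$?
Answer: $37302$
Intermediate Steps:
$R{\left(l \right)} = 11$
$R{\left(N \right)} + 37291 = 11 + 37291 = 37302$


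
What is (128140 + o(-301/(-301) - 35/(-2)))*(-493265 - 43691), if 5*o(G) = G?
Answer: -344037642886/5 ≈ -6.8808e+10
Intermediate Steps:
o(G) = G/5
(128140 + o(-301/(-301) - 35/(-2)))*(-493265 - 43691) = (128140 + (-301/(-301) - 35/(-2))/5)*(-493265 - 43691) = (128140 + (-301*(-1/301) - 35*(-½))/5)*(-536956) = (128140 + (1 + 35/2)/5)*(-536956) = (128140 + (⅕)*(37/2))*(-536956) = (128140 + 37/10)*(-536956) = (1281437/10)*(-536956) = -344037642886/5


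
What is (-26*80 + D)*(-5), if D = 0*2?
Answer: 10400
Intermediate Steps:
D = 0
(-26*80 + D)*(-5) = (-26*80 + 0)*(-5) = (-2080 + 0)*(-5) = -2080*(-5) = 10400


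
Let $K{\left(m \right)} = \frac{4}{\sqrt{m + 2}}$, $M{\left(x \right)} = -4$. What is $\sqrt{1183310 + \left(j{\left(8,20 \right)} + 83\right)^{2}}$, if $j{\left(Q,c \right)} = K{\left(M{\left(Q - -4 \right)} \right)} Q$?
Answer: $\sqrt{1189687 - 2656 i \sqrt{2}} \approx 1090.7 - 1.72 i$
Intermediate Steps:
$K{\left(m \right)} = \frac{4}{\sqrt{2 + m}}$
$j{\left(Q,c \right)} = - 2 i Q \sqrt{2}$ ($j{\left(Q,c \right)} = \frac{4}{\sqrt{2 - 4}} Q = \frac{4}{i \sqrt{2}} Q = 4 \left(- \frac{i \sqrt{2}}{2}\right) Q = - 2 i \sqrt{2} Q = - 2 i Q \sqrt{2}$)
$\sqrt{1183310 + \left(j{\left(8,20 \right)} + 83\right)^{2}} = \sqrt{1183310 + \left(\left(-2\right) i 8 \sqrt{2} + 83\right)^{2}} = \sqrt{1183310 + \left(- 16 i \sqrt{2} + 83\right)^{2}} = \sqrt{1183310 + \left(83 - 16 i \sqrt{2}\right)^{2}}$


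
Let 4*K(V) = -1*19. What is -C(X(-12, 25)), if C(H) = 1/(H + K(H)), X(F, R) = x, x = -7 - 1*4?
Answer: 4/63 ≈ 0.063492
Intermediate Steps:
x = -11 (x = -7 - 4 = -11)
X(F, R) = -11
K(V) = -19/4 (K(V) = (-1*19)/4 = (¼)*(-19) = -19/4)
C(H) = 1/(-19/4 + H) (C(H) = 1/(H - 19/4) = 1/(-19/4 + H))
-C(X(-12, 25)) = -4/(-19 + 4*(-11)) = -4/(-19 - 44) = -4/(-63) = -4*(-1)/63 = -1*(-4/63) = 4/63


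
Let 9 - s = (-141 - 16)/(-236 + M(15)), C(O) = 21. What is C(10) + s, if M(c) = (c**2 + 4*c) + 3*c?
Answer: 2977/94 ≈ 31.670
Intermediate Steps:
M(c) = c**2 + 7*c
s = 1003/94 (s = 9 - (-141 - 16)/(-236 + 15*(7 + 15)) = 9 - (-157)/(-236 + 15*22) = 9 - (-157)/(-236 + 330) = 9 - (-157)/94 = 9 - 1*(-157/94) = 9 + 157/94 = 1003/94 ≈ 10.670)
C(10) + s = 21 + 1003/94 = 2977/94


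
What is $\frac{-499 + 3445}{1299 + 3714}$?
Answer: $\frac{982}{1671} \approx 0.58767$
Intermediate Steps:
$\frac{-499 + 3445}{1299 + 3714} = \frac{2946}{5013} = 2946 \cdot \frac{1}{5013} = \frac{982}{1671}$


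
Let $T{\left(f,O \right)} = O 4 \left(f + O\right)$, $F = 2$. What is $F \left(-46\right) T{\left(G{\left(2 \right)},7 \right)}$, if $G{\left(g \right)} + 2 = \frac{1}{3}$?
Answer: $- \frac{41216}{3} \approx -13739.0$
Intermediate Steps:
$G{\left(g \right)} = - \frac{5}{3}$ ($G{\left(g \right)} = -2 + \frac{1}{3} = - \frac{5}{3}$)
$T{\left(f,O \right)} = 4 O \left(O + f\right)$
$F \left(-46\right) T{\left(G{\left(2 \right)},7 \right)} = 2 \left(-46\right) 4 \cdot 7 \left(7 - \frac{5}{3}\right) = - 92 \cdot 4 \cdot 7 \cdot \frac{16}{3} = \left(-92\right) \frac{448}{3} = - \frac{41216}{3}$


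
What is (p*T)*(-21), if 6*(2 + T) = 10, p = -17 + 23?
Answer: 42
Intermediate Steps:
p = 6
T = -1/3 (T = -2 + (1/6)*10 = -2 + 5/3 = -1/3 ≈ -0.33333)
(p*T)*(-21) = (6*(-1/3))*(-21) = -2*(-21) = 42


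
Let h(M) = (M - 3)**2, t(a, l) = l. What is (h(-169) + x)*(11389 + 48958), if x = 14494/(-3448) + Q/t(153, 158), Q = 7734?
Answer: 243519254420673/136196 ≈ 1.7880e+9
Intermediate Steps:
x = 6094195/136196 (x = 14494/(-3448) + 7734/158 = 14494*(-1/3448) + 7734*(1/158) = -7247/1724 + 3867/79 = 6094195/136196 ≈ 44.746)
h(M) = (-3 + M)**2
(h(-169) + x)*(11389 + 48958) = ((-3 - 169)**2 + 6094195/136196)*(11389 + 48958) = ((-172)**2 + 6094195/136196)*60347 = (29584 + 6094195/136196)*60347 = (4035316659/136196)*60347 = 243519254420673/136196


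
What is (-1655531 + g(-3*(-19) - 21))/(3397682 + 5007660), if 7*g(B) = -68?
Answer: -11588785/58837394 ≈ -0.19696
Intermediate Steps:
g(B) = -68/7 (g(B) = (⅐)*(-68) = -68/7)
(-1655531 + g(-3*(-19) - 21))/(3397682 + 5007660) = (-1655531 - 68/7)/(3397682 + 5007660) = -11588785/7/8405342 = -11588785/7*1/8405342 = -11588785/58837394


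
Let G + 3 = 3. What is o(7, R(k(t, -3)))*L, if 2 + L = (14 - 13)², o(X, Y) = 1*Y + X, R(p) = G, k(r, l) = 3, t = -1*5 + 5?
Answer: -7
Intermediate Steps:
t = 0 (t = -5 + 5 = 0)
G = 0 (G = -3 + 3 = 0)
R(p) = 0
o(X, Y) = X + Y (o(X, Y) = Y + X = X + Y)
L = -1 (L = -2 + (14 - 13)² = -2 + 1² = -2 + 1 = -1)
o(7, R(k(t, -3)))*L = (7 + 0)*(-1) = 7*(-1) = -7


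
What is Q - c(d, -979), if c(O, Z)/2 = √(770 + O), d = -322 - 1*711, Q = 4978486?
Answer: 4978486 - 2*I*√263 ≈ 4.9785e+6 - 32.435*I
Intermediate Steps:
d = -1033 (d = -322 - 711 = -1033)
c(O, Z) = 2*√(770 + O)
Q - c(d, -979) = 4978486 - 2*√(770 - 1033) = 4978486 - 2*√(-263) = 4978486 - 2*I*√263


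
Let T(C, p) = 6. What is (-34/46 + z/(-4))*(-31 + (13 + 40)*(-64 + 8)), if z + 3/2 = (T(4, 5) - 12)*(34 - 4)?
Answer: -24630787/184 ≈ -1.3386e+5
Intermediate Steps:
z = -363/2 (z = -3/2 + (6 - 12)*(34 - 4) = -3/2 - 6*30 = -3/2 - 180 = -363/2 ≈ -181.50)
(-34/46 + z/(-4))*(-31 + (13 + 40)*(-64 + 8)) = (-34/46 - 363/2/(-4))*(-31 + (13 + 40)*(-64 + 8)) = (-34*1/46 - 363/2*(-¼))*(-31 + 53*(-56)) = (-17/23 + 363/8)*(-31 - 2968) = (8213/184)*(-2999) = -24630787/184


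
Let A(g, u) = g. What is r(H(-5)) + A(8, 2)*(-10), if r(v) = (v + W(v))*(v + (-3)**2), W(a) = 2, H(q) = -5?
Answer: -92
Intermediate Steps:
r(v) = (2 + v)*(9 + v) (r(v) = (v + 2)*(v + (-3)**2) = (2 + v)*(v + 9) = (2 + v)*(9 + v))
r(H(-5)) + A(8, 2)*(-10) = (18 + (-5)**2 + 11*(-5)) + 8*(-10) = (18 + 25 - 55) - 80 = -12 - 80 = -92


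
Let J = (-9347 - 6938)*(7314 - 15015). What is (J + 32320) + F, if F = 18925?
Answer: 125462030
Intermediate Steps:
J = 125410785 (J = -16285*(-7701) = 125410785)
(J + 32320) + F = (125410785 + 32320) + 18925 = 125443105 + 18925 = 125462030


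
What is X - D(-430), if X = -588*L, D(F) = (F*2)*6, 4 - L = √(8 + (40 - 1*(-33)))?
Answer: 8100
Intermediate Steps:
L = -5 (L = 4 - √(8 + (40 - 1*(-33))) = 4 - √(8 + (40 + 33)) = 4 - √(8 + 73) = 4 - √81 = 4 - 1*9 = 4 - 9 = -5)
D(F) = 12*F (D(F) = (2*F)*6 = 12*F)
X = 2940 (X = -588*(-5) = 2940)
X - D(-430) = 2940 - 12*(-430) = 2940 - 1*(-5160) = 2940 + 5160 = 8100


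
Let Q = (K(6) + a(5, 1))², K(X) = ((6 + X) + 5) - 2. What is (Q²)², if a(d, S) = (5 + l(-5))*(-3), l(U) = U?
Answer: 2562890625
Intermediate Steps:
a(d, S) = 0 (a(d, S) = (5 - 5)*(-3) = 0*(-3) = 0)
K(X) = 9 + X (K(X) = (11 + X) - 2 = 9 + X)
Q = 225 (Q = ((9 + 6) + 0)² = (15 + 0)² = 15² = 225)
(Q²)² = (225²)² = 50625² = 2562890625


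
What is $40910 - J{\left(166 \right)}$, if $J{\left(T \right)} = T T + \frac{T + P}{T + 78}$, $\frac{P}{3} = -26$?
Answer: $\frac{814572}{61} \approx 13354.0$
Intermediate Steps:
$P = -78$ ($P = 3 \left(-26\right) = -78$)
$J{\left(T \right)} = T^{2} + \frac{-78 + T}{78 + T}$ ($J{\left(T \right)} = T T + \frac{T - 78}{T + 78} = T^{2} + \frac{-78 + T}{78 + T}$)
$40910 - J{\left(166 \right)} = 40910 - \frac{-78 + 166 + 166^{3} + 78 \cdot 166^{2}}{78 + 166} = 40910 - \frac{-78 + 166 + 4574296 + 78 \cdot 27556}{244} = 40910 - \frac{-78 + 166 + 4574296 + 2149368}{244} = 40910 - \frac{1}{244} \cdot 6723752 = 40910 - \frac{1680938}{61} = \frac{814572}{61}$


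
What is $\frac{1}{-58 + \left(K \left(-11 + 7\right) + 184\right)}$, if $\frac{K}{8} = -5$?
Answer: $\frac{1}{286} \approx 0.0034965$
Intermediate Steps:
$K = -40$ ($K = 8 \left(-5\right) = -40$)
$\frac{1}{-58 + \left(K \left(-11 + 7\right) + 184\right)} = \frac{1}{-58 + \left(- 40 \left(-11 + 7\right) + 184\right)} = \frac{1}{-58 + \left(\left(-40\right) \left(-4\right) + 184\right)} = \frac{1}{-58 + \left(160 + 184\right)} = \frac{1}{-58 + 344} = \frac{1}{286}$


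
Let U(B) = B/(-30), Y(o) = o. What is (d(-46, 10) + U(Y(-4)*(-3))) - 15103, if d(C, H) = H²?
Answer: -75017/5 ≈ -15003.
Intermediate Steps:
U(B) = -B/30 (U(B) = B*(-1/30) = -B/30)
(d(-46, 10) + U(Y(-4)*(-3))) - 15103 = (10² - (-2)*(-3)/15) - 15103 = (100 - 1/30*12) - 15103 = (100 - ⅖) - 15103 = 498/5 - 15103 = -75017/5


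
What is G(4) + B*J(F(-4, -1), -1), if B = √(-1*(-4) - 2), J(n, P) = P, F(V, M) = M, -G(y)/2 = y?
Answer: -8 - √2 ≈ -9.4142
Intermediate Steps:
G(y) = -2*y
B = √2 (B = √(4 - 2) = √2 ≈ 1.4142)
G(4) + B*J(F(-4, -1), -1) = -2*4 + √2*(-1) = -8 - √2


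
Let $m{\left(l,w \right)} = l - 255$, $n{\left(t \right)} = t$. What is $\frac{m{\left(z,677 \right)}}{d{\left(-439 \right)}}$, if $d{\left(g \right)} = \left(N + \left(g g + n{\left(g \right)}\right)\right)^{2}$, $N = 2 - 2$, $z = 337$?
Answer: $\frac{41}{18486183762} \approx 2.2179 \cdot 10^{-9}$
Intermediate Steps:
$m{\left(l,w \right)} = -255 + l$
$N = 0$
$d{\left(g \right)} = \left(g + g^{2}\right)^{2}$ ($d{\left(g \right)} = \left(0 + \left(g g + g\right)\right)^{2} = \left(0 + \left(g^{2} + g\right)\right)^{2} = \left(0 + \left(g + g^{2}\right)\right)^{2} = \left(g + g^{2}\right)^{2}$)
$\frac{m{\left(z,677 \right)}}{d{\left(-439 \right)}} = \frac{-255 + 337}{\left(-439\right)^{2} \left(1 - 439\right)^{2}} = \frac{82}{192721 \left(-438\right)^{2}} = \frac{82}{192721 \cdot 191844} = \frac{82}{36972367524} = 82 \cdot \frac{1}{36972367524} = \frac{41}{18486183762}$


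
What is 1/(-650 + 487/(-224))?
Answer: -224/146087 ≈ -0.0015333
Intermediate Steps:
1/(-650 + 487/(-224)) = 1/(-650 + 487*(-1/224)) = 1/(-650 - 487/224) = 1/(-146087/224) = -224/146087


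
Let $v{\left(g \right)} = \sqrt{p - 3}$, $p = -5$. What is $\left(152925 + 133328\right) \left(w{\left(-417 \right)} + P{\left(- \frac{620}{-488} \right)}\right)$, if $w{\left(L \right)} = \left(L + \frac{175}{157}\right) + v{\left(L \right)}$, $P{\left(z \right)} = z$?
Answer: $- \frac{2273287645849}{19154} + 572506 i \sqrt{2} \approx -1.1868 \cdot 10^{8} + 8.0965 \cdot 10^{5} i$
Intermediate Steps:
$v{\left(g \right)} = 2 i \sqrt{2}$ ($v{\left(g \right)} = \sqrt{-5 - 3} = \sqrt{-8} = 2 i \sqrt{2}$)
$w{\left(L \right)} = \frac{175}{157} + L + 2 i \sqrt{2}$ ($w{\left(L \right)} = \left(L + \frac{175}{157}\right) + 2 i \sqrt{2} = \left(\frac{175}{157} + L\right) + 2 i \sqrt{2} = \frac{175}{157} + L + 2 i \sqrt{2}$)
$\left(152925 + 133328\right) \left(w{\left(-417 \right)} + P{\left(- \frac{620}{-488} \right)}\right) = \left(152925 + 133328\right) \left(\left(\frac{175}{157} - 417 + 2 i \sqrt{2}\right) - \frac{620}{-488}\right) = 286253 \left(\left(- \frac{65294}{157} + 2 i \sqrt{2}\right) - - \frac{155}{122}\right) = 286253 \left(\left(- \frac{65294}{157} + 2 i \sqrt{2}\right) + \frac{155}{122}\right) = 286253 \left(- \frac{7941533}{19154} + 2 i \sqrt{2}\right) = - \frac{2273287645849}{19154} + 572506 i \sqrt{2}$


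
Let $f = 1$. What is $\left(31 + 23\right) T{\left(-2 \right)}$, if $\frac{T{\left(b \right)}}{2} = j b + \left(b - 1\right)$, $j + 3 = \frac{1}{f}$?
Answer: $108$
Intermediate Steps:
$j = -2$ ($j = -3 + 1^{-1} = -3 + 1 = -2$)
$T{\left(b \right)} = -2 - 2 b$ ($T{\left(b \right)} = 2 \left(- 2 b + \left(b - 1\right)\right) = 2 \left(- 2 b + \left(-1 + b\right)\right) = 2 \left(-1 - b\right) = -2 - 2 b$)
$\left(31 + 23\right) T{\left(-2 \right)} = \left(31 + 23\right) \left(-2 - -4\right) = 54 \left(-2 + 4\right) = 54 \cdot 2 = 108$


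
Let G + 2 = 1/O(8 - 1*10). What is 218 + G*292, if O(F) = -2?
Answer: -512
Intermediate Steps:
G = -5/2 (G = -2 + 1/(-2) = -2 - ½ = -5/2 ≈ -2.5000)
218 + G*292 = 218 - 5/2*292 = 218 - 730 = -512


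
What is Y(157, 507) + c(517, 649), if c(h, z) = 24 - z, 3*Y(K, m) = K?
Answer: -1718/3 ≈ -572.67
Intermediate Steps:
Y(K, m) = K/3
Y(157, 507) + c(517, 649) = (⅓)*157 + (24 - 1*649) = 157/3 + (24 - 649) = 157/3 - 625 = -1718/3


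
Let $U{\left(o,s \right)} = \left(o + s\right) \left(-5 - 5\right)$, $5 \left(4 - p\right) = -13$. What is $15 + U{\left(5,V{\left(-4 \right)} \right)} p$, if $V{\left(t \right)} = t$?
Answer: $-51$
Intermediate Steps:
$p = \frac{33}{5}$ ($p = 4 - - \frac{13}{5} = 4 + \frac{13}{5} = \frac{33}{5} \approx 6.6$)
$U{\left(o,s \right)} = - 10 o - 10 s$ ($U{\left(o,s \right)} = \left(o + s\right) \left(-10\right) = - 10 o - 10 s$)
$15 + U{\left(5,V{\left(-4 \right)} \right)} p = 15 + \left(\left(-10\right) 5 - -40\right) \frac{33}{5} = 15 + \left(-50 + 40\right) \frac{33}{5} = 15 - 66 = -51$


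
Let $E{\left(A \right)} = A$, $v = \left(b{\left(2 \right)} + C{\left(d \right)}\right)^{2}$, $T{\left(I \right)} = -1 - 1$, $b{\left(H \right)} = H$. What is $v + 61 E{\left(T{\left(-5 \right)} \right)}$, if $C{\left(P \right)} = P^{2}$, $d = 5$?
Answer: $607$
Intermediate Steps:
$T{\left(I \right)} = -2$
$v = 729$ ($v = \left(2 + 5^{2}\right)^{2} = \left(2 + 25\right)^{2} = 27^{2} = 729$)
$v + 61 E{\left(T{\left(-5 \right)} \right)} = 729 + 61 \left(-2\right) = 729 - 122 = 607$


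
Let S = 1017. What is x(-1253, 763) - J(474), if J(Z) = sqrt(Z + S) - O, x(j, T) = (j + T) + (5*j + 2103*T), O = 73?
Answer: 1597907 - sqrt(1491) ≈ 1.5979e+6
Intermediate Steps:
x(j, T) = 6*j + 2104*T (x(j, T) = (T + j) + (5*j + 2103*T) = 6*j + 2104*T)
J(Z) = -73 + sqrt(1017 + Z) (J(Z) = sqrt(Z + 1017) - 1*73 = sqrt(1017 + Z) - 73 = -73 + sqrt(1017 + Z))
x(-1253, 763) - J(474) = (6*(-1253) + 2104*763) - (-73 + sqrt(1017 + 474)) = (-7518 + 1605352) - (-73 + sqrt(1491)) = 1597834 + (73 - sqrt(1491)) = 1597907 - sqrt(1491)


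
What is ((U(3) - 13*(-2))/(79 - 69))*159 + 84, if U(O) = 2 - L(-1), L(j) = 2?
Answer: 2487/5 ≈ 497.40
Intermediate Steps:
U(O) = 0 (U(O) = 2 - 1*2 = 2 - 2 = 0)
((U(3) - 13*(-2))/(79 - 69))*159 + 84 = ((0 - 13*(-2))/(79 - 69))*159 + 84 = ((0 + 26)/10)*159 + 84 = (26*(⅒))*159 + 84 = (13/5)*159 + 84 = 2067/5 + 84 = 2487/5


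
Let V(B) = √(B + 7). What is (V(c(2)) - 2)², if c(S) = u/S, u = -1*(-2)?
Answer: 12 - 8*√2 ≈ 0.68629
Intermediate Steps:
u = 2
c(S) = 2/S
V(B) = √(7 + B)
(V(c(2)) - 2)² = (√(7 + 2/2) - 2)² = (√(7 + 2*(½)) - 2)² = (√(7 + 1) - 2)² = (√8 - 2)² = (2*√2 - 2)² = (-2 + 2*√2)²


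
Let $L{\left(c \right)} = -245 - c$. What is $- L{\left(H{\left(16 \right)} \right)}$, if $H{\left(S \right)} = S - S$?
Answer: $245$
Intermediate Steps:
$H{\left(S \right)} = 0$
$- L{\left(H{\left(16 \right)} \right)} = - (-245 - 0) = - (-245 + 0) = \left(-1\right) \left(-245\right) = 245$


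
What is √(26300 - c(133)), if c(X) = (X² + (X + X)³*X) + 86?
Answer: 3*I*√278133027 ≈ 50032.0*I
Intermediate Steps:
c(X) = 86 + X² + 8*X⁴ (c(X) = (X² + (2*X)³*X) + 86 = (X² + (8*X³)*X) + 86 = (X² + 8*X⁴) + 86 = 86 + X² + 8*X⁴)
√(26300 - c(133)) = √(26300 - (86 + 133² + 8*133⁴)) = √(26300 - (86 + 17689 + 8*312900721)) = √(26300 - (86 + 17689 + 2503205768)) = √(26300 - 1*2503223543) = √(26300 - 2503223543) = √(-2503197243) = 3*I*√278133027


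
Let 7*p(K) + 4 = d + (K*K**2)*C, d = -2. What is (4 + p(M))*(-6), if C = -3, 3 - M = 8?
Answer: -2382/7 ≈ -340.29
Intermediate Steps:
M = -5 (M = 3 - 1*8 = 3 - 8 = -5)
p(K) = -6/7 - 3*K**3/7 (p(K) = -4/7 + (-2 + (K*K**2)*(-3))/7 = -4/7 + (-2 + K**3*(-3))/7 = -4/7 + (-2 - 3*K**3)/7 = -4/7 + (-2/7 - 3*K**3/7) = -6/7 - 3*K**3/7)
(4 + p(M))*(-6) = (4 + (-6/7 - 3/7*(-5)**3))*(-6) = (4 + (-6/7 - 3/7*(-125)))*(-6) = (4 + (-6/7 + 375/7))*(-6) = (4 + 369/7)*(-6) = (397/7)*(-6) = -2382/7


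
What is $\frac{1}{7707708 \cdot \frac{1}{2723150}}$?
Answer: $\frac{1361575}{3853854} \approx 0.3533$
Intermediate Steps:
$\frac{1}{7707708 \cdot \frac{1}{2723150}} = \frac{1}{\frac{3853854}{1361575}} = \frac{1361575}{3853854}$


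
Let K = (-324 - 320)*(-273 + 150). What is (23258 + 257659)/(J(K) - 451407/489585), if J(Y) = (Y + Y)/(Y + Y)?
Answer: 727686505/202 ≈ 3.6024e+6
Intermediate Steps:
K = 79212 (K = -644*(-123) = 79212)
J(Y) = 1 (J(Y) = (2*Y)/((2*Y)) = (2*Y)*(1/(2*Y)) = 1)
(23258 + 257659)/(J(K) - 451407/489585) = (23258 + 257659)/(1 - 451407/489585) = 280917/(1 - 451407*1/489585) = 280917/(1 - 150469/163195) = 280917/(12726/163195) = 280917*(163195/12726) = 727686505/202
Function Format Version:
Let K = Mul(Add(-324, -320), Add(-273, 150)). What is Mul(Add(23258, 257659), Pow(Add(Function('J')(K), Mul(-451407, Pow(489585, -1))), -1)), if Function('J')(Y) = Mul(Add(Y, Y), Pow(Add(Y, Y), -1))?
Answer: Rational(727686505, 202) ≈ 3.6024e+6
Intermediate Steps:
K = 79212 (K = Mul(-644, -123) = 79212)
Function('J')(Y) = 1 (Function('J')(Y) = Mul(Mul(2, Y), Pow(Mul(2, Y), -1)) = Mul(Mul(2, Y), Mul(Rational(1, 2), Pow(Y, -1))) = 1)
Mul(Add(23258, 257659), Pow(Add(Function('J')(K), Mul(-451407, Pow(489585, -1))), -1)) = Mul(Add(23258, 257659), Pow(Add(1, Mul(-451407, Pow(489585, -1))), -1)) = Mul(280917, Pow(Add(1, Mul(-451407, Rational(1, 489585))), -1)) = Mul(280917, Pow(Add(1, Rational(-150469, 163195)), -1)) = Mul(280917, Pow(Rational(12726, 163195), -1)) = Mul(280917, Rational(163195, 12726)) = Rational(727686505, 202)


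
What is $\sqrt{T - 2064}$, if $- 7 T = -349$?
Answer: $\frac{i \sqrt{98693}}{7} \approx 44.879 i$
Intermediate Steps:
$T = \frac{349}{7}$ ($T = \left(- \frac{1}{7}\right) \left(-349\right) = \frac{349}{7} \approx 49.857$)
$\sqrt{T - 2064} = \sqrt{\frac{349}{7} - 2064} = \sqrt{- \frac{14099}{7}} = \frac{i \sqrt{98693}}{7}$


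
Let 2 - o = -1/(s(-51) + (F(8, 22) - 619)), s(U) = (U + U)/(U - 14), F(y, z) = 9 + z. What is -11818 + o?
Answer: -450402353/38118 ≈ -11816.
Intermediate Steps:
s(U) = 2*U/(-14 + U) (s(U) = (2*U)/(-14 + U) = 2*U/(-14 + U))
o = 76171/38118 (o = 2 - (-1)/(2*(-51)/(-14 - 51) + ((9 + 22) - 619)) = 2 - (-1)/(2*(-51)/(-65) + (31 - 619)) = 2 - (-1)/(2*(-51)*(-1/65) - 588) = 2 - (-1)/(102/65 - 588) = 2 - (-1)/(-38118/65) = 2 - (-1)*(-65)/38118 = 2 - 1*65/38118 = 2 - 65/38118 = 76171/38118 ≈ 1.9983)
-11818 + o = -11818 + 76171/38118 = -450402353/38118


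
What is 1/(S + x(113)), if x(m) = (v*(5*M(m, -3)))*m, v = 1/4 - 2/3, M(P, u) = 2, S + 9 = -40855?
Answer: -6/248009 ≈ -2.4193e-5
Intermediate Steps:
S = -40864 (S = -9 - 40855 = -40864)
v = -5/12 (v = 1*(¼) - 2*⅓ = ¼ - ⅔ = -5/12 ≈ -0.41667)
x(m) = -25*m/6 (x(m) = (-25*2/12)*m = (-5/12*10)*m = -25*m/6)
1/(S + x(113)) = 1/(-40864 - 25/6*113) = 1/(-40864 - 2825/6) = 1/(-248009/6) = -6/248009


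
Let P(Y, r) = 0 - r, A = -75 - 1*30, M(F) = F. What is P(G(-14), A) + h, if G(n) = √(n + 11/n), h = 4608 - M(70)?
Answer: 4643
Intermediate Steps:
h = 4538 (h = 4608 - 1*70 = 4608 - 70 = 4538)
A = -105 (A = -75 - 30 = -105)
P(Y, r) = -r
P(G(-14), A) + h = -1*(-105) + 4538 = 105 + 4538 = 4643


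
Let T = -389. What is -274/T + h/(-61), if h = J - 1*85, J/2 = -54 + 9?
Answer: 84789/23729 ≈ 3.5732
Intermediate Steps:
J = -90 (J = 2*(-54 + 9) = 2*(-45) = -90)
h = -175 (h = -90 - 1*85 = -90 - 85 = -175)
-274/T + h/(-61) = -274/(-389) - 175/(-61) = -274*(-1/389) - 175*(-1/61) = 274/389 + 175/61 = 84789/23729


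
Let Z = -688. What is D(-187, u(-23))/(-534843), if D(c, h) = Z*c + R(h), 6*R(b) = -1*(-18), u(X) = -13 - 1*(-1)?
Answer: -128659/534843 ≈ -0.24055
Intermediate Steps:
u(X) = -12 (u(X) = -13 + 1 = -12)
R(b) = 3 (R(b) = (-1*(-18))/6 = (⅙)*18 = 3)
D(c, h) = 3 - 688*c (D(c, h) = -688*c + 3 = 3 - 688*c)
D(-187, u(-23))/(-534843) = (3 - 688*(-187))/(-534843) = (3 + 128656)*(-1/534843) = 128659*(-1/534843) = -128659/534843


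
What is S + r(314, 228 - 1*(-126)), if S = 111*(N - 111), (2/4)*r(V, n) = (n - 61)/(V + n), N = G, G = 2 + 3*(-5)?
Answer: -4596883/334 ≈ -13763.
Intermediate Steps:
G = -13 (G = 2 - 15 = -13)
N = -13
r(V, n) = 2*(-61 + n)/(V + n) (r(V, n) = 2*((n - 61)/(V + n)) = 2*((-61 + n)/(V + n)) = 2*(-61 + n)/(V + n))
S = -13764 (S = 111*(-13 - 111) = 111*(-124) = -13764)
S + r(314, 228 - 1*(-126)) = -13764 + 2*(-61 + (228 - 1*(-126)))/(314 + (228 - 1*(-126))) = -13764 + 2*(-61 + (228 + 126))/(314 + (228 + 126)) = -13764 + 2*(-61 + 354)/(314 + 354) = -13764 + 2*293/668 = -13764 + 2*(1/668)*293 = -13764 + 293/334 = -4596883/334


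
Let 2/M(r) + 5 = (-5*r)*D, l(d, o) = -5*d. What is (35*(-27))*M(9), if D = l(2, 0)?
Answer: -378/89 ≈ -4.2472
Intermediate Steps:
D = -10 (D = -5*2 = -10)
M(r) = 2/(-5 + 50*r) (M(r) = 2/(-5 - 5*r*(-10)) = 2/(-5 + 50*r))
(35*(-27))*M(9) = (35*(-27))*(2/(5*(-1 + 10*9))) = -378/(-1 + 90) = -378/89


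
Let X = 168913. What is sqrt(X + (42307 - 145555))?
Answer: sqrt(65665) ≈ 256.25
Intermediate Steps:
sqrt(X + (42307 - 145555)) = sqrt(168913 + (42307 - 145555)) = sqrt(168913 - 103248) = sqrt(65665)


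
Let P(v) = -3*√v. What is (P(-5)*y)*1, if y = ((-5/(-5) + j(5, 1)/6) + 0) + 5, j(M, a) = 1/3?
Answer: -109*I*√5/6 ≈ -40.622*I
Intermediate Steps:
j(M, a) = ⅓
y = 109/18 (y = ((-5/(-5) + (⅓)/6) + 0) + 5 = ((-5*(-⅕) + (⅓)*(⅙)) + 0) + 5 = ((1 + 1/18) + 0) + 5 = (19/18 + 0) + 5 = 19/18 + 5 = 109/18 ≈ 6.0556)
(P(-5)*y)*1 = (-3*I*√5*(109/18))*1 = -109*I*√5/6*1 = -109*I*√5/6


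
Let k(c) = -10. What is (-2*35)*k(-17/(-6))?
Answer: 700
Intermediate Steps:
(-2*35)*k(-17/(-6)) = -2*35*(-10) = -70*(-10) = 700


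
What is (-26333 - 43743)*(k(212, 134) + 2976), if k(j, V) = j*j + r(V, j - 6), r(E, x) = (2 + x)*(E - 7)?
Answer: -5209169536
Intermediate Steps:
r(E, x) = (-7 + E)*(2 + x) (r(E, x) = (2 + x)*(-7 + E) = (-7 + E)*(2 + x))
k(j, V) = 28 + j**2 - 7*j + 2*V + V*(-6 + j) (k(j, V) = j*j + (-14 - 7*(j - 6) + 2*V + V*(j - 6)) = j**2 + (-14 - 7*(-6 + j) + 2*V + V*(-6 + j)) = j**2 + (-14 + (42 - 7*j) + 2*V + V*(-6 + j)) = j**2 + (28 - 7*j + 2*V + V*(-6 + j)) = 28 + j**2 - 7*j + 2*V + V*(-6 + j))
(-26333 - 43743)*(k(212, 134) + 2976) = (-26333 - 43743)*((28 + 212**2 - 7*212 - 4*134 + 134*212) + 2976) = -70076*((28 + 44944 - 1484 - 536 + 28408) + 2976) = -70076*(71360 + 2976) = -70076*74336 = -5209169536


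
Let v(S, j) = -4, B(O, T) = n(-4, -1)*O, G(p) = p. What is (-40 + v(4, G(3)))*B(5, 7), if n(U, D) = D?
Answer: 220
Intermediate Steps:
B(O, T) = -O
(-40 + v(4, G(3)))*B(5, 7) = (-40 - 4)*(-1*5) = -44*(-5) = 220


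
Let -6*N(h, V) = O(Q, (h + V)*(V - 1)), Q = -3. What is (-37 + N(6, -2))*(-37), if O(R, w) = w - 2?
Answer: 3848/3 ≈ 1282.7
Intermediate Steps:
O(R, w) = -2 + w
N(h, V) = ⅓ - (-1 + V)*(V + h)/6 (N(h, V) = -(-2 + (h + V)*(V - 1))/6 = -(-2 + (V + h)*(-1 + V))/6 = -(-2 + (-1 + V)*(V + h))/6 = ⅓ - (-1 + V)*(V + h)/6)
(-37 + N(6, -2))*(-37) = (-37 + (⅓ - ⅙*(-2)² + (⅙)*(-2) + (⅙)*6 - ⅙*(-2)*6))*(-37) = (-37 + (⅓ - ⅙*4 - ⅓ + 1 + 2))*(-37) = (-37 + (⅓ - ⅔ - ⅓ + 1 + 2))*(-37) = (-37 + 7/3)*(-37) = -104/3*(-37) = 3848/3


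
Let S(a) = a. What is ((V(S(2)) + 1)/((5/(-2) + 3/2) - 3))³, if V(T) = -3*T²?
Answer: 1331/64 ≈ 20.797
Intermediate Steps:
((V(S(2)) + 1)/((5/(-2) + 3/2) - 3))³ = ((-3*2² + 1)/((5/(-2) + 3/2) - 3))³ = ((-3*4 + 1)/((5*(-½) + 3*(½)) - 3))³ = ((-12 + 1)/((-5/2 + 3/2) - 3))³ = (-11/(-1 - 3))³ = (-11/(-4))³ = (-11*(-¼))³ = (11/4)³ = 1331/64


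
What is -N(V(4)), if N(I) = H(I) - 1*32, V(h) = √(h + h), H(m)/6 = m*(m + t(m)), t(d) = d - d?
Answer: -16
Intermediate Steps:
t(d) = 0
H(m) = 6*m² (H(m) = 6*(m*(m + 0)) = 6*(m*m) = 6*m²)
V(h) = √2*√h (V(h) = √(2*h) = √2*√h)
N(I) = -32 + 6*I² (N(I) = 6*I² - 1*32 = 6*I² - 32 = -32 + 6*I²)
-N(V(4)) = -(-32 + 6*(√2*√4)²) = -(-32 + 6*(√2*2)²) = -(-32 + 6*(2*√2)²) = -(-32 + 6*8) = -(-32 + 48) = -1*16 = -16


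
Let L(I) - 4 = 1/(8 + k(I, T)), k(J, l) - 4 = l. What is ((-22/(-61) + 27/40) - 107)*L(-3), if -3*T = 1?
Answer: -36973079/85400 ≈ -432.94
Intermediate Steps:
T = -1/3 (T = -1/3*1 = -1/3 ≈ -0.33333)
k(J, l) = 4 + l
L(I) = 143/35 (L(I) = 4 + 1/(8 + (4 - 1/3)) = 4 + 1/(8 + 11/3) = 4 + 1/(35/3) = 4 + 3/35 = 143/35)
((-22/(-61) + 27/40) - 107)*L(-3) = ((-22/(-61) + 27/40) - 107)*(143/35) = ((-22*(-1/61) + 27*(1/40)) - 107)*(143/35) = ((22/61 + 27/40) - 107)*(143/35) = (2527/2440 - 107)*(143/35) = -258553/2440*143/35 = -36973079/85400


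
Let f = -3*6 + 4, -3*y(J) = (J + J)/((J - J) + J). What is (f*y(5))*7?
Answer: 196/3 ≈ 65.333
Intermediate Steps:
y(J) = -⅔ (y(J) = -(J + J)/(3*((J - J) + J)) = -2*J/(3*(0 + J)) = -2*J/(3*J) = -⅓*2 = -⅔)
f = -14 (f = -18 + 4 = -14)
(f*y(5))*7 = -14*(-⅔)*7 = (28/3)*7 = 196/3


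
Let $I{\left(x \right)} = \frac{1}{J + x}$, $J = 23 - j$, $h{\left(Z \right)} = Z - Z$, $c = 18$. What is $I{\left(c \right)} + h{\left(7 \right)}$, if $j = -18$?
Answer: $\frac{1}{59} \approx 0.016949$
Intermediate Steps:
$h{\left(Z \right)} = 0$
$J = 41$ ($J = 23 - -18 = 23 + 18 = 41$)
$I{\left(x \right)} = \frac{1}{41 + x}$
$I{\left(c \right)} + h{\left(7 \right)} = \frac{1}{41 + 18} + 0 = \frac{1}{59} + 0 = \frac{1}{59}$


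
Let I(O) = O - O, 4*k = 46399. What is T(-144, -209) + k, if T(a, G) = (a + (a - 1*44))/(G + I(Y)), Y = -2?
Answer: 9698719/836 ≈ 11601.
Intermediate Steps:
k = 46399/4 (k = (1/4)*46399 = 46399/4 ≈ 11600.)
I(O) = 0
T(a, G) = (-44 + 2*a)/G (T(a, G) = (a + (a - 1*44))/(G + 0) = (a + (a - 44))/G = (a + (-44 + a))/G = (-44 + 2*a)/G)
T(-144, -209) + k = 2*(-22 - 144)/(-209) + 46399/4 = 2*(-1/209)*(-166) + 46399/4 = 332/209 + 46399/4 = 9698719/836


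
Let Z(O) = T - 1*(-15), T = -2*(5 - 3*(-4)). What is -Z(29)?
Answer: 19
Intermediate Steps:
T = -34 (T = -2*(5 + 12) = -2*17 = -34)
Z(O) = -19 (Z(O) = -34 - 1*(-15) = -34 + 15 = -19)
-Z(29) = -1*(-19) = 19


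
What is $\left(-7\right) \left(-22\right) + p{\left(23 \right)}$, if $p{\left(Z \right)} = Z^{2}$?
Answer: $683$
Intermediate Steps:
$\left(-7\right) \left(-22\right) + p{\left(23 \right)} = \left(-7\right) \left(-22\right) + 23^{2} = 154 + 529 = 683$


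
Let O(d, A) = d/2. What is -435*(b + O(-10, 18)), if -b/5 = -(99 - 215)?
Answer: 254475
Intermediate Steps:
O(d, A) = d/2 (O(d, A) = d*(½) = d/2)
b = -580 (b = -(-5)*(99 - 215) = -(-5)*(-116) = -5*116 = -580)
-435*(b + O(-10, 18)) = -435*(-580 + (½)*(-10)) = -435*(-580 - 5) = -435*(-585) = 254475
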